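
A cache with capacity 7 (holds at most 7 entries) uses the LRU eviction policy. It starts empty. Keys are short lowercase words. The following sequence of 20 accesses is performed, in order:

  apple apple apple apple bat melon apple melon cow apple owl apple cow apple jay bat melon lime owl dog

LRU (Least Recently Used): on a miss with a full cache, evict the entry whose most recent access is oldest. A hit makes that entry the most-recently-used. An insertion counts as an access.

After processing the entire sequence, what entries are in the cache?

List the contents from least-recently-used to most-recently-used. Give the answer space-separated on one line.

LRU simulation (capacity=7):
  1. access apple: MISS. Cache (LRU->MRU): [apple]
  2. access apple: HIT. Cache (LRU->MRU): [apple]
  3. access apple: HIT. Cache (LRU->MRU): [apple]
  4. access apple: HIT. Cache (LRU->MRU): [apple]
  5. access bat: MISS. Cache (LRU->MRU): [apple bat]
  6. access melon: MISS. Cache (LRU->MRU): [apple bat melon]
  7. access apple: HIT. Cache (LRU->MRU): [bat melon apple]
  8. access melon: HIT. Cache (LRU->MRU): [bat apple melon]
  9. access cow: MISS. Cache (LRU->MRU): [bat apple melon cow]
  10. access apple: HIT. Cache (LRU->MRU): [bat melon cow apple]
  11. access owl: MISS. Cache (LRU->MRU): [bat melon cow apple owl]
  12. access apple: HIT. Cache (LRU->MRU): [bat melon cow owl apple]
  13. access cow: HIT. Cache (LRU->MRU): [bat melon owl apple cow]
  14. access apple: HIT. Cache (LRU->MRU): [bat melon owl cow apple]
  15. access jay: MISS. Cache (LRU->MRU): [bat melon owl cow apple jay]
  16. access bat: HIT. Cache (LRU->MRU): [melon owl cow apple jay bat]
  17. access melon: HIT. Cache (LRU->MRU): [owl cow apple jay bat melon]
  18. access lime: MISS. Cache (LRU->MRU): [owl cow apple jay bat melon lime]
  19. access owl: HIT. Cache (LRU->MRU): [cow apple jay bat melon lime owl]
  20. access dog: MISS, evict cow. Cache (LRU->MRU): [apple jay bat melon lime owl dog]
Total: 12 hits, 8 misses, 1 evictions

Answer: apple jay bat melon lime owl dog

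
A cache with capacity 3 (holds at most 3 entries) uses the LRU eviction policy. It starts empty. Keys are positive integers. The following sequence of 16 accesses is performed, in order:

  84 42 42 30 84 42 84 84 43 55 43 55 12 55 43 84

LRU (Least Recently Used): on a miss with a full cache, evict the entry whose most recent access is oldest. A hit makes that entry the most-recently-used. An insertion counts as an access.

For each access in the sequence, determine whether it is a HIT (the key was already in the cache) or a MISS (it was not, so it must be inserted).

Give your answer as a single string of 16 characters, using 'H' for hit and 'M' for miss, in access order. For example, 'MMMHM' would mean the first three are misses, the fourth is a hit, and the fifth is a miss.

Answer: MMHMHHHHMMHHMHHM

Derivation:
LRU simulation (capacity=3):
  1. access 84: MISS. Cache (LRU->MRU): [84]
  2. access 42: MISS. Cache (LRU->MRU): [84 42]
  3. access 42: HIT. Cache (LRU->MRU): [84 42]
  4. access 30: MISS. Cache (LRU->MRU): [84 42 30]
  5. access 84: HIT. Cache (LRU->MRU): [42 30 84]
  6. access 42: HIT. Cache (LRU->MRU): [30 84 42]
  7. access 84: HIT. Cache (LRU->MRU): [30 42 84]
  8. access 84: HIT. Cache (LRU->MRU): [30 42 84]
  9. access 43: MISS, evict 30. Cache (LRU->MRU): [42 84 43]
  10. access 55: MISS, evict 42. Cache (LRU->MRU): [84 43 55]
  11. access 43: HIT. Cache (LRU->MRU): [84 55 43]
  12. access 55: HIT. Cache (LRU->MRU): [84 43 55]
  13. access 12: MISS, evict 84. Cache (LRU->MRU): [43 55 12]
  14. access 55: HIT. Cache (LRU->MRU): [43 12 55]
  15. access 43: HIT. Cache (LRU->MRU): [12 55 43]
  16. access 84: MISS, evict 12. Cache (LRU->MRU): [55 43 84]
Total: 9 hits, 7 misses, 4 evictions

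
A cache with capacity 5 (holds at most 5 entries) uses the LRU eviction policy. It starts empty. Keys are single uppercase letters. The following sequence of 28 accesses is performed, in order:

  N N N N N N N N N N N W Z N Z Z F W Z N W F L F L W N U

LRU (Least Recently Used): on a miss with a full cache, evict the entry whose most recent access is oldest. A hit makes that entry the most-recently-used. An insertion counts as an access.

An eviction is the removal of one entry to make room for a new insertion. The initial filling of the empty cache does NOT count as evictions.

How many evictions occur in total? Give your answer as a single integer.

LRU simulation (capacity=5):
  1. access N: MISS. Cache (LRU->MRU): [N]
  2. access N: HIT. Cache (LRU->MRU): [N]
  3. access N: HIT. Cache (LRU->MRU): [N]
  4. access N: HIT. Cache (LRU->MRU): [N]
  5. access N: HIT. Cache (LRU->MRU): [N]
  6. access N: HIT. Cache (LRU->MRU): [N]
  7. access N: HIT. Cache (LRU->MRU): [N]
  8. access N: HIT. Cache (LRU->MRU): [N]
  9. access N: HIT. Cache (LRU->MRU): [N]
  10. access N: HIT. Cache (LRU->MRU): [N]
  11. access N: HIT. Cache (LRU->MRU): [N]
  12. access W: MISS. Cache (LRU->MRU): [N W]
  13. access Z: MISS. Cache (LRU->MRU): [N W Z]
  14. access N: HIT. Cache (LRU->MRU): [W Z N]
  15. access Z: HIT. Cache (LRU->MRU): [W N Z]
  16. access Z: HIT. Cache (LRU->MRU): [W N Z]
  17. access F: MISS. Cache (LRU->MRU): [W N Z F]
  18. access W: HIT. Cache (LRU->MRU): [N Z F W]
  19. access Z: HIT. Cache (LRU->MRU): [N F W Z]
  20. access N: HIT. Cache (LRU->MRU): [F W Z N]
  21. access W: HIT. Cache (LRU->MRU): [F Z N W]
  22. access F: HIT. Cache (LRU->MRU): [Z N W F]
  23. access L: MISS. Cache (LRU->MRU): [Z N W F L]
  24. access F: HIT. Cache (LRU->MRU): [Z N W L F]
  25. access L: HIT. Cache (LRU->MRU): [Z N W F L]
  26. access W: HIT. Cache (LRU->MRU): [Z N F L W]
  27. access N: HIT. Cache (LRU->MRU): [Z F L W N]
  28. access U: MISS, evict Z. Cache (LRU->MRU): [F L W N U]
Total: 22 hits, 6 misses, 1 evictions

Answer: 1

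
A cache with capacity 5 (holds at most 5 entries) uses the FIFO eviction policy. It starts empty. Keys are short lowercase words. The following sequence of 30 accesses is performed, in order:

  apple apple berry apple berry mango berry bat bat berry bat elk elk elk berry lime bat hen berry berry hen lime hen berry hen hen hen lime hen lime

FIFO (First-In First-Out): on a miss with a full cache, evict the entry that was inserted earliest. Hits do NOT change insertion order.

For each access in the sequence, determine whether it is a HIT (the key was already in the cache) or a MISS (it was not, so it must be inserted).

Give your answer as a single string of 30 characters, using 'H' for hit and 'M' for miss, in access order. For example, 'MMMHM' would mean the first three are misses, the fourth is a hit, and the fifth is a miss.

Answer: MHMHHMHMHHHMHHHMHMMHHHHHHHHHHH

Derivation:
FIFO simulation (capacity=5):
  1. access apple: MISS. Cache (old->new): [apple]
  2. access apple: HIT. Cache (old->new): [apple]
  3. access berry: MISS. Cache (old->new): [apple berry]
  4. access apple: HIT. Cache (old->new): [apple berry]
  5. access berry: HIT. Cache (old->new): [apple berry]
  6. access mango: MISS. Cache (old->new): [apple berry mango]
  7. access berry: HIT. Cache (old->new): [apple berry mango]
  8. access bat: MISS. Cache (old->new): [apple berry mango bat]
  9. access bat: HIT. Cache (old->new): [apple berry mango bat]
  10. access berry: HIT. Cache (old->new): [apple berry mango bat]
  11. access bat: HIT. Cache (old->new): [apple berry mango bat]
  12. access elk: MISS. Cache (old->new): [apple berry mango bat elk]
  13. access elk: HIT. Cache (old->new): [apple berry mango bat elk]
  14. access elk: HIT. Cache (old->new): [apple berry mango bat elk]
  15. access berry: HIT. Cache (old->new): [apple berry mango bat elk]
  16. access lime: MISS, evict apple. Cache (old->new): [berry mango bat elk lime]
  17. access bat: HIT. Cache (old->new): [berry mango bat elk lime]
  18. access hen: MISS, evict berry. Cache (old->new): [mango bat elk lime hen]
  19. access berry: MISS, evict mango. Cache (old->new): [bat elk lime hen berry]
  20. access berry: HIT. Cache (old->new): [bat elk lime hen berry]
  21. access hen: HIT. Cache (old->new): [bat elk lime hen berry]
  22. access lime: HIT. Cache (old->new): [bat elk lime hen berry]
  23. access hen: HIT. Cache (old->new): [bat elk lime hen berry]
  24. access berry: HIT. Cache (old->new): [bat elk lime hen berry]
  25. access hen: HIT. Cache (old->new): [bat elk lime hen berry]
  26. access hen: HIT. Cache (old->new): [bat elk lime hen berry]
  27. access hen: HIT. Cache (old->new): [bat elk lime hen berry]
  28. access lime: HIT. Cache (old->new): [bat elk lime hen berry]
  29. access hen: HIT. Cache (old->new): [bat elk lime hen berry]
  30. access lime: HIT. Cache (old->new): [bat elk lime hen berry]
Total: 22 hits, 8 misses, 3 evictions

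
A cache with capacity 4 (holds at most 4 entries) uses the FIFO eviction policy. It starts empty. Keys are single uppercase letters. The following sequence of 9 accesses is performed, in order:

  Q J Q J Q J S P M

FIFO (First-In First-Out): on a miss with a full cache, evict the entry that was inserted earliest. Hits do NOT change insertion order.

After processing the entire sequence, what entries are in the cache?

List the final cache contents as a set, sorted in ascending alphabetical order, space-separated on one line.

Answer: J M P S

Derivation:
FIFO simulation (capacity=4):
  1. access Q: MISS. Cache (old->new): [Q]
  2. access J: MISS. Cache (old->new): [Q J]
  3. access Q: HIT. Cache (old->new): [Q J]
  4. access J: HIT. Cache (old->new): [Q J]
  5. access Q: HIT. Cache (old->new): [Q J]
  6. access J: HIT. Cache (old->new): [Q J]
  7. access S: MISS. Cache (old->new): [Q J S]
  8. access P: MISS. Cache (old->new): [Q J S P]
  9. access M: MISS, evict Q. Cache (old->new): [J S P M]
Total: 4 hits, 5 misses, 1 evictions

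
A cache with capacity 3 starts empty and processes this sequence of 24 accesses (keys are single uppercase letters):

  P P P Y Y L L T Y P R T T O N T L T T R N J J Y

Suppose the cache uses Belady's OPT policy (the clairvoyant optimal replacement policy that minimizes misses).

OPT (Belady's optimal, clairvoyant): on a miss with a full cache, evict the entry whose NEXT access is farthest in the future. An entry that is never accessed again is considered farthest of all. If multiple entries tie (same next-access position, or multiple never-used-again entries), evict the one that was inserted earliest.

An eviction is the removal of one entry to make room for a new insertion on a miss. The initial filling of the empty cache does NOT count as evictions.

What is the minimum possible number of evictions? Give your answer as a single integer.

OPT (Belady) simulation (capacity=3):
  1. access P: MISS. Cache: [P]
  2. access P: HIT. Next use of P: step 3. Cache: [P]
  3. access P: HIT. Next use of P: step 10. Cache: [P]
  4. access Y: MISS. Cache: [P Y]
  5. access Y: HIT. Next use of Y: step 9. Cache: [P Y]
  6. access L: MISS. Cache: [P Y L]
  7. access L: HIT. Next use of L: step 17. Cache: [P Y L]
  8. access T: MISS, evict L (next use: step 17). Cache: [P Y T]
  9. access Y: HIT. Next use of Y: step 24. Cache: [P Y T]
  10. access P: HIT. Next use of P: never. Cache: [P Y T]
  11. access R: MISS, evict P (next use: never). Cache: [Y T R]
  12. access T: HIT. Next use of T: step 13. Cache: [Y T R]
  13. access T: HIT. Next use of T: step 16. Cache: [Y T R]
  14. access O: MISS, evict Y (next use: step 24). Cache: [T R O]
  15. access N: MISS, evict O (next use: never). Cache: [T R N]
  16. access T: HIT. Next use of T: step 18. Cache: [T R N]
  17. access L: MISS, evict N (next use: step 21). Cache: [T R L]
  18. access T: HIT. Next use of T: step 19. Cache: [T R L]
  19. access T: HIT. Next use of T: never. Cache: [T R L]
  20. access R: HIT. Next use of R: never. Cache: [T R L]
  21. access N: MISS, evict T (next use: never). Cache: [R L N]
  22. access J: MISS, evict R (next use: never). Cache: [L N J]
  23. access J: HIT. Next use of J: never. Cache: [L N J]
  24. access Y: MISS, evict L (next use: never). Cache: [N J Y]
Total: 13 hits, 11 misses, 8 evictions

Answer: 8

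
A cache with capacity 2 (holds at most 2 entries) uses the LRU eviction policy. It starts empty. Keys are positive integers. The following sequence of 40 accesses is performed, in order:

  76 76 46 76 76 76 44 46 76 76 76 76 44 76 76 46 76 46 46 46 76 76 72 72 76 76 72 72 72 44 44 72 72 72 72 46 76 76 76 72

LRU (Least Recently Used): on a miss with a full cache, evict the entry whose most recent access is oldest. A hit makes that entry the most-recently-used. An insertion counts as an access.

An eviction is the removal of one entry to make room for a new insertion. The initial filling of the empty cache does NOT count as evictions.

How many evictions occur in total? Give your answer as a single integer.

Answer: 10

Derivation:
LRU simulation (capacity=2):
  1. access 76: MISS. Cache (LRU->MRU): [76]
  2. access 76: HIT. Cache (LRU->MRU): [76]
  3. access 46: MISS. Cache (LRU->MRU): [76 46]
  4. access 76: HIT. Cache (LRU->MRU): [46 76]
  5. access 76: HIT. Cache (LRU->MRU): [46 76]
  6. access 76: HIT. Cache (LRU->MRU): [46 76]
  7. access 44: MISS, evict 46. Cache (LRU->MRU): [76 44]
  8. access 46: MISS, evict 76. Cache (LRU->MRU): [44 46]
  9. access 76: MISS, evict 44. Cache (LRU->MRU): [46 76]
  10. access 76: HIT. Cache (LRU->MRU): [46 76]
  11. access 76: HIT. Cache (LRU->MRU): [46 76]
  12. access 76: HIT. Cache (LRU->MRU): [46 76]
  13. access 44: MISS, evict 46. Cache (LRU->MRU): [76 44]
  14. access 76: HIT. Cache (LRU->MRU): [44 76]
  15. access 76: HIT. Cache (LRU->MRU): [44 76]
  16. access 46: MISS, evict 44. Cache (LRU->MRU): [76 46]
  17. access 76: HIT. Cache (LRU->MRU): [46 76]
  18. access 46: HIT. Cache (LRU->MRU): [76 46]
  19. access 46: HIT. Cache (LRU->MRU): [76 46]
  20. access 46: HIT. Cache (LRU->MRU): [76 46]
  21. access 76: HIT. Cache (LRU->MRU): [46 76]
  22. access 76: HIT. Cache (LRU->MRU): [46 76]
  23. access 72: MISS, evict 46. Cache (LRU->MRU): [76 72]
  24. access 72: HIT. Cache (LRU->MRU): [76 72]
  25. access 76: HIT. Cache (LRU->MRU): [72 76]
  26. access 76: HIT. Cache (LRU->MRU): [72 76]
  27. access 72: HIT. Cache (LRU->MRU): [76 72]
  28. access 72: HIT. Cache (LRU->MRU): [76 72]
  29. access 72: HIT. Cache (LRU->MRU): [76 72]
  30. access 44: MISS, evict 76. Cache (LRU->MRU): [72 44]
  31. access 44: HIT. Cache (LRU->MRU): [72 44]
  32. access 72: HIT. Cache (LRU->MRU): [44 72]
  33. access 72: HIT. Cache (LRU->MRU): [44 72]
  34. access 72: HIT. Cache (LRU->MRU): [44 72]
  35. access 72: HIT. Cache (LRU->MRU): [44 72]
  36. access 46: MISS, evict 44. Cache (LRU->MRU): [72 46]
  37. access 76: MISS, evict 72. Cache (LRU->MRU): [46 76]
  38. access 76: HIT. Cache (LRU->MRU): [46 76]
  39. access 76: HIT. Cache (LRU->MRU): [46 76]
  40. access 72: MISS, evict 46. Cache (LRU->MRU): [76 72]
Total: 28 hits, 12 misses, 10 evictions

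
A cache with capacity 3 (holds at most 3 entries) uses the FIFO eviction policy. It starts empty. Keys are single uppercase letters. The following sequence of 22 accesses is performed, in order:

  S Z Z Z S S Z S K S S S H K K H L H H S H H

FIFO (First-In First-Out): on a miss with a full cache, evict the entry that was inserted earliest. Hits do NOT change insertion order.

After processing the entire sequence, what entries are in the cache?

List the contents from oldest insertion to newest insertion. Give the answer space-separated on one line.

FIFO simulation (capacity=3):
  1. access S: MISS. Cache (old->new): [S]
  2. access Z: MISS. Cache (old->new): [S Z]
  3. access Z: HIT. Cache (old->new): [S Z]
  4. access Z: HIT. Cache (old->new): [S Z]
  5. access S: HIT. Cache (old->new): [S Z]
  6. access S: HIT. Cache (old->new): [S Z]
  7. access Z: HIT. Cache (old->new): [S Z]
  8. access S: HIT. Cache (old->new): [S Z]
  9. access K: MISS. Cache (old->new): [S Z K]
  10. access S: HIT. Cache (old->new): [S Z K]
  11. access S: HIT. Cache (old->new): [S Z K]
  12. access S: HIT. Cache (old->new): [S Z K]
  13. access H: MISS, evict S. Cache (old->new): [Z K H]
  14. access K: HIT. Cache (old->new): [Z K H]
  15. access K: HIT. Cache (old->new): [Z K H]
  16. access H: HIT. Cache (old->new): [Z K H]
  17. access L: MISS, evict Z. Cache (old->new): [K H L]
  18. access H: HIT. Cache (old->new): [K H L]
  19. access H: HIT. Cache (old->new): [K H L]
  20. access S: MISS, evict K. Cache (old->new): [H L S]
  21. access H: HIT. Cache (old->new): [H L S]
  22. access H: HIT. Cache (old->new): [H L S]
Total: 16 hits, 6 misses, 3 evictions

Answer: H L S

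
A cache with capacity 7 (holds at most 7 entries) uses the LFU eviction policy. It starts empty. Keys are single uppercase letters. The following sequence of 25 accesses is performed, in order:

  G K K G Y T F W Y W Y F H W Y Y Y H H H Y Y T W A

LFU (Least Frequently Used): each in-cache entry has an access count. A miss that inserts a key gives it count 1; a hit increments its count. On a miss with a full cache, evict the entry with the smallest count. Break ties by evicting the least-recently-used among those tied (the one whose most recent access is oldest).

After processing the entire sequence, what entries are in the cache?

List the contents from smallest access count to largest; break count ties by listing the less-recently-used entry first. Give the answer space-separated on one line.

LFU simulation (capacity=7):
  1. access G: MISS. Cache: [G(c=1)]
  2. access K: MISS. Cache: [G(c=1) K(c=1)]
  3. access K: HIT, count now 2. Cache: [G(c=1) K(c=2)]
  4. access G: HIT, count now 2. Cache: [K(c=2) G(c=2)]
  5. access Y: MISS. Cache: [Y(c=1) K(c=2) G(c=2)]
  6. access T: MISS. Cache: [Y(c=1) T(c=1) K(c=2) G(c=2)]
  7. access F: MISS. Cache: [Y(c=1) T(c=1) F(c=1) K(c=2) G(c=2)]
  8. access W: MISS. Cache: [Y(c=1) T(c=1) F(c=1) W(c=1) K(c=2) G(c=2)]
  9. access Y: HIT, count now 2. Cache: [T(c=1) F(c=1) W(c=1) K(c=2) G(c=2) Y(c=2)]
  10. access W: HIT, count now 2. Cache: [T(c=1) F(c=1) K(c=2) G(c=2) Y(c=2) W(c=2)]
  11. access Y: HIT, count now 3. Cache: [T(c=1) F(c=1) K(c=2) G(c=2) W(c=2) Y(c=3)]
  12. access F: HIT, count now 2. Cache: [T(c=1) K(c=2) G(c=2) W(c=2) F(c=2) Y(c=3)]
  13. access H: MISS. Cache: [T(c=1) H(c=1) K(c=2) G(c=2) W(c=2) F(c=2) Y(c=3)]
  14. access W: HIT, count now 3. Cache: [T(c=1) H(c=1) K(c=2) G(c=2) F(c=2) Y(c=3) W(c=3)]
  15. access Y: HIT, count now 4. Cache: [T(c=1) H(c=1) K(c=2) G(c=2) F(c=2) W(c=3) Y(c=4)]
  16. access Y: HIT, count now 5. Cache: [T(c=1) H(c=1) K(c=2) G(c=2) F(c=2) W(c=3) Y(c=5)]
  17. access Y: HIT, count now 6. Cache: [T(c=1) H(c=1) K(c=2) G(c=2) F(c=2) W(c=3) Y(c=6)]
  18. access H: HIT, count now 2. Cache: [T(c=1) K(c=2) G(c=2) F(c=2) H(c=2) W(c=3) Y(c=6)]
  19. access H: HIT, count now 3. Cache: [T(c=1) K(c=2) G(c=2) F(c=2) W(c=3) H(c=3) Y(c=6)]
  20. access H: HIT, count now 4. Cache: [T(c=1) K(c=2) G(c=2) F(c=2) W(c=3) H(c=4) Y(c=6)]
  21. access Y: HIT, count now 7. Cache: [T(c=1) K(c=2) G(c=2) F(c=2) W(c=3) H(c=4) Y(c=7)]
  22. access Y: HIT, count now 8. Cache: [T(c=1) K(c=2) G(c=2) F(c=2) W(c=3) H(c=4) Y(c=8)]
  23. access T: HIT, count now 2. Cache: [K(c=2) G(c=2) F(c=2) T(c=2) W(c=3) H(c=4) Y(c=8)]
  24. access W: HIT, count now 4. Cache: [K(c=2) G(c=2) F(c=2) T(c=2) H(c=4) W(c=4) Y(c=8)]
  25. access A: MISS, evict K(c=2). Cache: [A(c=1) G(c=2) F(c=2) T(c=2) H(c=4) W(c=4) Y(c=8)]
Total: 17 hits, 8 misses, 1 evictions

Answer: A G F T H W Y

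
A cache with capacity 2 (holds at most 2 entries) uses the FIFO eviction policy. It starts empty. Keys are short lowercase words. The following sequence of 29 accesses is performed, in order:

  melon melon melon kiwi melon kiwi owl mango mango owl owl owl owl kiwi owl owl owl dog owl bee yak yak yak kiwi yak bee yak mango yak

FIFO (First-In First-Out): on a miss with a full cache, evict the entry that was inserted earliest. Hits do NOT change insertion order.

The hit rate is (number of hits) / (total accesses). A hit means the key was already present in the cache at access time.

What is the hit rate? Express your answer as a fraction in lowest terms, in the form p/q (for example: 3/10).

FIFO simulation (capacity=2):
  1. access melon: MISS. Cache (old->new): [melon]
  2. access melon: HIT. Cache (old->new): [melon]
  3. access melon: HIT. Cache (old->new): [melon]
  4. access kiwi: MISS. Cache (old->new): [melon kiwi]
  5. access melon: HIT. Cache (old->new): [melon kiwi]
  6. access kiwi: HIT. Cache (old->new): [melon kiwi]
  7. access owl: MISS, evict melon. Cache (old->new): [kiwi owl]
  8. access mango: MISS, evict kiwi. Cache (old->new): [owl mango]
  9. access mango: HIT. Cache (old->new): [owl mango]
  10. access owl: HIT. Cache (old->new): [owl mango]
  11. access owl: HIT. Cache (old->new): [owl mango]
  12. access owl: HIT. Cache (old->new): [owl mango]
  13. access owl: HIT. Cache (old->new): [owl mango]
  14. access kiwi: MISS, evict owl. Cache (old->new): [mango kiwi]
  15. access owl: MISS, evict mango. Cache (old->new): [kiwi owl]
  16. access owl: HIT. Cache (old->new): [kiwi owl]
  17. access owl: HIT. Cache (old->new): [kiwi owl]
  18. access dog: MISS, evict kiwi. Cache (old->new): [owl dog]
  19. access owl: HIT. Cache (old->new): [owl dog]
  20. access bee: MISS, evict owl. Cache (old->new): [dog bee]
  21. access yak: MISS, evict dog. Cache (old->new): [bee yak]
  22. access yak: HIT. Cache (old->new): [bee yak]
  23. access yak: HIT. Cache (old->new): [bee yak]
  24. access kiwi: MISS, evict bee. Cache (old->new): [yak kiwi]
  25. access yak: HIT. Cache (old->new): [yak kiwi]
  26. access bee: MISS, evict yak. Cache (old->new): [kiwi bee]
  27. access yak: MISS, evict kiwi. Cache (old->new): [bee yak]
  28. access mango: MISS, evict bee. Cache (old->new): [yak mango]
  29. access yak: HIT. Cache (old->new): [yak mango]
Total: 16 hits, 13 misses, 11 evictions

Hit rate = 16/29

Answer: 16/29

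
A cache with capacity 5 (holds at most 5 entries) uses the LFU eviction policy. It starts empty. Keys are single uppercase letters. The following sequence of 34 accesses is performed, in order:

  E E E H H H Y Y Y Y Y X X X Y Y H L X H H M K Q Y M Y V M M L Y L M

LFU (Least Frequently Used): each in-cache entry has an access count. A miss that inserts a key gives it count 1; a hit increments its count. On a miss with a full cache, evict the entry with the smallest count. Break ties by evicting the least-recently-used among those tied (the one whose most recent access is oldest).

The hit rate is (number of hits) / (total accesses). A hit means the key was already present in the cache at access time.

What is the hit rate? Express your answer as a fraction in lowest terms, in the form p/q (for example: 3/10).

Answer: 21/34

Derivation:
LFU simulation (capacity=5):
  1. access E: MISS. Cache: [E(c=1)]
  2. access E: HIT, count now 2. Cache: [E(c=2)]
  3. access E: HIT, count now 3. Cache: [E(c=3)]
  4. access H: MISS. Cache: [H(c=1) E(c=3)]
  5. access H: HIT, count now 2. Cache: [H(c=2) E(c=3)]
  6. access H: HIT, count now 3. Cache: [E(c=3) H(c=3)]
  7. access Y: MISS. Cache: [Y(c=1) E(c=3) H(c=3)]
  8. access Y: HIT, count now 2. Cache: [Y(c=2) E(c=3) H(c=3)]
  9. access Y: HIT, count now 3. Cache: [E(c=3) H(c=3) Y(c=3)]
  10. access Y: HIT, count now 4. Cache: [E(c=3) H(c=3) Y(c=4)]
  11. access Y: HIT, count now 5. Cache: [E(c=3) H(c=3) Y(c=5)]
  12. access X: MISS. Cache: [X(c=1) E(c=3) H(c=3) Y(c=5)]
  13. access X: HIT, count now 2. Cache: [X(c=2) E(c=3) H(c=3) Y(c=5)]
  14. access X: HIT, count now 3. Cache: [E(c=3) H(c=3) X(c=3) Y(c=5)]
  15. access Y: HIT, count now 6. Cache: [E(c=3) H(c=3) X(c=3) Y(c=6)]
  16. access Y: HIT, count now 7. Cache: [E(c=3) H(c=3) X(c=3) Y(c=7)]
  17. access H: HIT, count now 4. Cache: [E(c=3) X(c=3) H(c=4) Y(c=7)]
  18. access L: MISS. Cache: [L(c=1) E(c=3) X(c=3) H(c=4) Y(c=7)]
  19. access X: HIT, count now 4. Cache: [L(c=1) E(c=3) H(c=4) X(c=4) Y(c=7)]
  20. access H: HIT, count now 5. Cache: [L(c=1) E(c=3) X(c=4) H(c=5) Y(c=7)]
  21. access H: HIT, count now 6. Cache: [L(c=1) E(c=3) X(c=4) H(c=6) Y(c=7)]
  22. access M: MISS, evict L(c=1). Cache: [M(c=1) E(c=3) X(c=4) H(c=6) Y(c=7)]
  23. access K: MISS, evict M(c=1). Cache: [K(c=1) E(c=3) X(c=4) H(c=6) Y(c=7)]
  24. access Q: MISS, evict K(c=1). Cache: [Q(c=1) E(c=3) X(c=4) H(c=6) Y(c=7)]
  25. access Y: HIT, count now 8. Cache: [Q(c=1) E(c=3) X(c=4) H(c=6) Y(c=8)]
  26. access M: MISS, evict Q(c=1). Cache: [M(c=1) E(c=3) X(c=4) H(c=6) Y(c=8)]
  27. access Y: HIT, count now 9. Cache: [M(c=1) E(c=3) X(c=4) H(c=6) Y(c=9)]
  28. access V: MISS, evict M(c=1). Cache: [V(c=1) E(c=3) X(c=4) H(c=6) Y(c=9)]
  29. access M: MISS, evict V(c=1). Cache: [M(c=1) E(c=3) X(c=4) H(c=6) Y(c=9)]
  30. access M: HIT, count now 2. Cache: [M(c=2) E(c=3) X(c=4) H(c=6) Y(c=9)]
  31. access L: MISS, evict M(c=2). Cache: [L(c=1) E(c=3) X(c=4) H(c=6) Y(c=9)]
  32. access Y: HIT, count now 10. Cache: [L(c=1) E(c=3) X(c=4) H(c=6) Y(c=10)]
  33. access L: HIT, count now 2. Cache: [L(c=2) E(c=3) X(c=4) H(c=6) Y(c=10)]
  34. access M: MISS, evict L(c=2). Cache: [M(c=1) E(c=3) X(c=4) H(c=6) Y(c=10)]
Total: 21 hits, 13 misses, 8 evictions

Hit rate = 21/34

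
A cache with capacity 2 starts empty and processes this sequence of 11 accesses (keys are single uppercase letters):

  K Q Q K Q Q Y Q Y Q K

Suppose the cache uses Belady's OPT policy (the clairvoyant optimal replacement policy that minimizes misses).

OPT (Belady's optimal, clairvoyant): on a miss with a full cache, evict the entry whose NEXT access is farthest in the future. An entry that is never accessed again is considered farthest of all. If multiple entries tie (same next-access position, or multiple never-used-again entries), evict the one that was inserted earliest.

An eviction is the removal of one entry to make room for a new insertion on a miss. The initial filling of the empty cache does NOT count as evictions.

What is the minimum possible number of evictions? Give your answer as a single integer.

Answer: 2

Derivation:
OPT (Belady) simulation (capacity=2):
  1. access K: MISS. Cache: [K]
  2. access Q: MISS. Cache: [K Q]
  3. access Q: HIT. Next use of Q: step 5. Cache: [K Q]
  4. access K: HIT. Next use of K: step 11. Cache: [K Q]
  5. access Q: HIT. Next use of Q: step 6. Cache: [K Q]
  6. access Q: HIT. Next use of Q: step 8. Cache: [K Q]
  7. access Y: MISS, evict K (next use: step 11). Cache: [Q Y]
  8. access Q: HIT. Next use of Q: step 10. Cache: [Q Y]
  9. access Y: HIT. Next use of Y: never. Cache: [Q Y]
  10. access Q: HIT. Next use of Q: never. Cache: [Q Y]
  11. access K: MISS, evict Q (next use: never). Cache: [Y K]
Total: 7 hits, 4 misses, 2 evictions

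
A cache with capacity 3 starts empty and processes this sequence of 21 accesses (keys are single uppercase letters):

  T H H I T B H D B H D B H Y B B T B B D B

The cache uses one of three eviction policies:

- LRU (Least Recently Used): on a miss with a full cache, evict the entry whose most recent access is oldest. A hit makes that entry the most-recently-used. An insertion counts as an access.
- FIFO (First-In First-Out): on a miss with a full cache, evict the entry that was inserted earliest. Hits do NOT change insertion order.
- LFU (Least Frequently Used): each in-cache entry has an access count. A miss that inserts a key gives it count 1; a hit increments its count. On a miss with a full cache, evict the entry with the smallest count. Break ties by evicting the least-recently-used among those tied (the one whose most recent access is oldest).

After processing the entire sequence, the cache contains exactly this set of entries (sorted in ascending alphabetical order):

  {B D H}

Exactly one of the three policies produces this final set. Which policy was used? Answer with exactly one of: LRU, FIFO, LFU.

Simulating under each policy and comparing final sets:
  LRU: final set = {B D T} -> differs
  FIFO: final set = {B D T} -> differs
  LFU: final set = {B D H} -> MATCHES target
Only LFU produces the target set.

Answer: LFU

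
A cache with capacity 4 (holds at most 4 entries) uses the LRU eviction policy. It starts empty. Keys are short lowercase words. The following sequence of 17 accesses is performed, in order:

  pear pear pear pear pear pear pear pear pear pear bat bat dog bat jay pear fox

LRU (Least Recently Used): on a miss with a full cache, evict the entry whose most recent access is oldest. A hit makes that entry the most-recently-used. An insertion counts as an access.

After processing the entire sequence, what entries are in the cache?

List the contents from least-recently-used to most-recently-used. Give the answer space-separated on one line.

Answer: bat jay pear fox

Derivation:
LRU simulation (capacity=4):
  1. access pear: MISS. Cache (LRU->MRU): [pear]
  2. access pear: HIT. Cache (LRU->MRU): [pear]
  3. access pear: HIT. Cache (LRU->MRU): [pear]
  4. access pear: HIT. Cache (LRU->MRU): [pear]
  5. access pear: HIT. Cache (LRU->MRU): [pear]
  6. access pear: HIT. Cache (LRU->MRU): [pear]
  7. access pear: HIT. Cache (LRU->MRU): [pear]
  8. access pear: HIT. Cache (LRU->MRU): [pear]
  9. access pear: HIT. Cache (LRU->MRU): [pear]
  10. access pear: HIT. Cache (LRU->MRU): [pear]
  11. access bat: MISS. Cache (LRU->MRU): [pear bat]
  12. access bat: HIT. Cache (LRU->MRU): [pear bat]
  13. access dog: MISS. Cache (LRU->MRU): [pear bat dog]
  14. access bat: HIT. Cache (LRU->MRU): [pear dog bat]
  15. access jay: MISS. Cache (LRU->MRU): [pear dog bat jay]
  16. access pear: HIT. Cache (LRU->MRU): [dog bat jay pear]
  17. access fox: MISS, evict dog. Cache (LRU->MRU): [bat jay pear fox]
Total: 12 hits, 5 misses, 1 evictions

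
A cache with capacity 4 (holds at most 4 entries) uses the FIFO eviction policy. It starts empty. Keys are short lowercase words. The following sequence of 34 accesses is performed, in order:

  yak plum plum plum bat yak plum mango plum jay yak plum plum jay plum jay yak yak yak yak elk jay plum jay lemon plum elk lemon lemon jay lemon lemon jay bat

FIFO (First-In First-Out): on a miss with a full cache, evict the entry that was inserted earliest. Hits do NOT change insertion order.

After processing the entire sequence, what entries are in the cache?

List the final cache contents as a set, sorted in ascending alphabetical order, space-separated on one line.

Answer: bat elk jay lemon

Derivation:
FIFO simulation (capacity=4):
  1. access yak: MISS. Cache (old->new): [yak]
  2. access plum: MISS. Cache (old->new): [yak plum]
  3. access plum: HIT. Cache (old->new): [yak plum]
  4. access plum: HIT. Cache (old->new): [yak plum]
  5. access bat: MISS. Cache (old->new): [yak plum bat]
  6. access yak: HIT. Cache (old->new): [yak plum bat]
  7. access plum: HIT. Cache (old->new): [yak plum bat]
  8. access mango: MISS. Cache (old->new): [yak plum bat mango]
  9. access plum: HIT. Cache (old->new): [yak plum bat mango]
  10. access jay: MISS, evict yak. Cache (old->new): [plum bat mango jay]
  11. access yak: MISS, evict plum. Cache (old->new): [bat mango jay yak]
  12. access plum: MISS, evict bat. Cache (old->new): [mango jay yak plum]
  13. access plum: HIT. Cache (old->new): [mango jay yak plum]
  14. access jay: HIT. Cache (old->new): [mango jay yak plum]
  15. access plum: HIT. Cache (old->new): [mango jay yak plum]
  16. access jay: HIT. Cache (old->new): [mango jay yak plum]
  17. access yak: HIT. Cache (old->new): [mango jay yak plum]
  18. access yak: HIT. Cache (old->new): [mango jay yak plum]
  19. access yak: HIT. Cache (old->new): [mango jay yak plum]
  20. access yak: HIT. Cache (old->new): [mango jay yak plum]
  21. access elk: MISS, evict mango. Cache (old->new): [jay yak plum elk]
  22. access jay: HIT. Cache (old->new): [jay yak plum elk]
  23. access plum: HIT. Cache (old->new): [jay yak plum elk]
  24. access jay: HIT. Cache (old->new): [jay yak plum elk]
  25. access lemon: MISS, evict jay. Cache (old->new): [yak plum elk lemon]
  26. access plum: HIT. Cache (old->new): [yak plum elk lemon]
  27. access elk: HIT. Cache (old->new): [yak plum elk lemon]
  28. access lemon: HIT. Cache (old->new): [yak plum elk lemon]
  29. access lemon: HIT. Cache (old->new): [yak plum elk lemon]
  30. access jay: MISS, evict yak. Cache (old->new): [plum elk lemon jay]
  31. access lemon: HIT. Cache (old->new): [plum elk lemon jay]
  32. access lemon: HIT. Cache (old->new): [plum elk lemon jay]
  33. access jay: HIT. Cache (old->new): [plum elk lemon jay]
  34. access bat: MISS, evict plum. Cache (old->new): [elk lemon jay bat]
Total: 23 hits, 11 misses, 7 evictions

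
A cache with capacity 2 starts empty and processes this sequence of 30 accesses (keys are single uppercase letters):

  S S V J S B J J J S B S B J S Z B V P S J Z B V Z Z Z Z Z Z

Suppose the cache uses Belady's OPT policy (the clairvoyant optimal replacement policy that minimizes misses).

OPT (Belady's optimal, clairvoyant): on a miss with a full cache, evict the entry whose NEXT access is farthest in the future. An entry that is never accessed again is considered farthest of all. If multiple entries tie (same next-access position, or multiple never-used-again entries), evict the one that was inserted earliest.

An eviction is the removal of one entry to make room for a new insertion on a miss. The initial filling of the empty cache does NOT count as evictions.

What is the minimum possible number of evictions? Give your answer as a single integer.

Answer: 12

Derivation:
OPT (Belady) simulation (capacity=2):
  1. access S: MISS. Cache: [S]
  2. access S: HIT. Next use of S: step 5. Cache: [S]
  3. access V: MISS. Cache: [S V]
  4. access J: MISS, evict V (next use: step 18). Cache: [S J]
  5. access S: HIT. Next use of S: step 10. Cache: [S J]
  6. access B: MISS, evict S (next use: step 10). Cache: [J B]
  7. access J: HIT. Next use of J: step 8. Cache: [J B]
  8. access J: HIT. Next use of J: step 9. Cache: [J B]
  9. access J: HIT. Next use of J: step 14. Cache: [J B]
  10. access S: MISS, evict J (next use: step 14). Cache: [B S]
  11. access B: HIT. Next use of B: step 13. Cache: [B S]
  12. access S: HIT. Next use of S: step 15. Cache: [B S]
  13. access B: HIT. Next use of B: step 17. Cache: [B S]
  14. access J: MISS, evict B (next use: step 17). Cache: [S J]
  15. access S: HIT. Next use of S: step 20. Cache: [S J]
  16. access Z: MISS, evict J (next use: step 21). Cache: [S Z]
  17. access B: MISS, evict Z (next use: step 22). Cache: [S B]
  18. access V: MISS, evict B (next use: step 23). Cache: [S V]
  19. access P: MISS, evict V (next use: step 24). Cache: [S P]
  20. access S: HIT. Next use of S: never. Cache: [S P]
  21. access J: MISS, evict S (next use: never). Cache: [P J]
  22. access Z: MISS, evict P (next use: never). Cache: [J Z]
  23. access B: MISS, evict J (next use: never). Cache: [Z B]
  24. access V: MISS, evict B (next use: never). Cache: [Z V]
  25. access Z: HIT. Next use of Z: step 26. Cache: [Z V]
  26. access Z: HIT. Next use of Z: step 27. Cache: [Z V]
  27. access Z: HIT. Next use of Z: step 28. Cache: [Z V]
  28. access Z: HIT. Next use of Z: step 29. Cache: [Z V]
  29. access Z: HIT. Next use of Z: step 30. Cache: [Z V]
  30. access Z: HIT. Next use of Z: never. Cache: [Z V]
Total: 16 hits, 14 misses, 12 evictions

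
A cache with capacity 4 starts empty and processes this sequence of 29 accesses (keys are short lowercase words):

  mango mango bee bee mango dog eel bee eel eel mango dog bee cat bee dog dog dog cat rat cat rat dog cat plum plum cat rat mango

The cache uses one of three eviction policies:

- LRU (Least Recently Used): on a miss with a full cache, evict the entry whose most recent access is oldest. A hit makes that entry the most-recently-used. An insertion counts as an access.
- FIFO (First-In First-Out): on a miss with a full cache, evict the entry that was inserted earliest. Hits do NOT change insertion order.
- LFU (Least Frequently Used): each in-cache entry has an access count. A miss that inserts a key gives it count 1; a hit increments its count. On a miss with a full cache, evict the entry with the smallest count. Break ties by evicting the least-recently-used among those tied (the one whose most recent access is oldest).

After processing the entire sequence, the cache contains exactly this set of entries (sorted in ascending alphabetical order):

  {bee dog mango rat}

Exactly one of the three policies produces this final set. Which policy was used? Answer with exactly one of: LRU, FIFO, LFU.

Simulating under each policy and comparing final sets:
  LRU: final set = {cat mango plum rat} -> differs
  FIFO: final set = {cat mango plum rat} -> differs
  LFU: final set = {bee dog mango rat} -> MATCHES target
Only LFU produces the target set.

Answer: LFU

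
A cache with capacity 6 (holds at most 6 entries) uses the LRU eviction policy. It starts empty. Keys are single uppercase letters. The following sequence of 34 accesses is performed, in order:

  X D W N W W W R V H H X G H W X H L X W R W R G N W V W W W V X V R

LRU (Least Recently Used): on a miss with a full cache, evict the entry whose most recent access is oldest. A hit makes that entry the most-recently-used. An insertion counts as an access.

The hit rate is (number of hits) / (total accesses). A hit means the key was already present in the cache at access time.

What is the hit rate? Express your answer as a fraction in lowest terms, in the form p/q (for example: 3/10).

LRU simulation (capacity=6):
  1. access X: MISS. Cache (LRU->MRU): [X]
  2. access D: MISS. Cache (LRU->MRU): [X D]
  3. access W: MISS. Cache (LRU->MRU): [X D W]
  4. access N: MISS. Cache (LRU->MRU): [X D W N]
  5. access W: HIT. Cache (LRU->MRU): [X D N W]
  6. access W: HIT. Cache (LRU->MRU): [X D N W]
  7. access W: HIT. Cache (LRU->MRU): [X D N W]
  8. access R: MISS. Cache (LRU->MRU): [X D N W R]
  9. access V: MISS. Cache (LRU->MRU): [X D N W R V]
  10. access H: MISS, evict X. Cache (LRU->MRU): [D N W R V H]
  11. access H: HIT. Cache (LRU->MRU): [D N W R V H]
  12. access X: MISS, evict D. Cache (LRU->MRU): [N W R V H X]
  13. access G: MISS, evict N. Cache (LRU->MRU): [W R V H X G]
  14. access H: HIT. Cache (LRU->MRU): [W R V X G H]
  15. access W: HIT. Cache (LRU->MRU): [R V X G H W]
  16. access X: HIT. Cache (LRU->MRU): [R V G H W X]
  17. access H: HIT. Cache (LRU->MRU): [R V G W X H]
  18. access L: MISS, evict R. Cache (LRU->MRU): [V G W X H L]
  19. access X: HIT. Cache (LRU->MRU): [V G W H L X]
  20. access W: HIT. Cache (LRU->MRU): [V G H L X W]
  21. access R: MISS, evict V. Cache (LRU->MRU): [G H L X W R]
  22. access W: HIT. Cache (LRU->MRU): [G H L X R W]
  23. access R: HIT. Cache (LRU->MRU): [G H L X W R]
  24. access G: HIT. Cache (LRU->MRU): [H L X W R G]
  25. access N: MISS, evict H. Cache (LRU->MRU): [L X W R G N]
  26. access W: HIT. Cache (LRU->MRU): [L X R G N W]
  27. access V: MISS, evict L. Cache (LRU->MRU): [X R G N W V]
  28. access W: HIT. Cache (LRU->MRU): [X R G N V W]
  29. access W: HIT. Cache (LRU->MRU): [X R G N V W]
  30. access W: HIT. Cache (LRU->MRU): [X R G N V W]
  31. access V: HIT. Cache (LRU->MRU): [X R G N W V]
  32. access X: HIT. Cache (LRU->MRU): [R G N W V X]
  33. access V: HIT. Cache (LRU->MRU): [R G N W X V]
  34. access R: HIT. Cache (LRU->MRU): [G N W X V R]
Total: 21 hits, 13 misses, 7 evictions

Hit rate = 21/34

Answer: 21/34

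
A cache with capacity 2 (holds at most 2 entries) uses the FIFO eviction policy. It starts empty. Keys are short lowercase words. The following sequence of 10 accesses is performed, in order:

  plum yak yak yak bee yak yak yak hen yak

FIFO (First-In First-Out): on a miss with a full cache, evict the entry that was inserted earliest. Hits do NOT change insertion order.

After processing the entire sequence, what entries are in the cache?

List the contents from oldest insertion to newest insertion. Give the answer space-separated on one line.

FIFO simulation (capacity=2):
  1. access plum: MISS. Cache (old->new): [plum]
  2. access yak: MISS. Cache (old->new): [plum yak]
  3. access yak: HIT. Cache (old->new): [plum yak]
  4. access yak: HIT. Cache (old->new): [plum yak]
  5. access bee: MISS, evict plum. Cache (old->new): [yak bee]
  6. access yak: HIT. Cache (old->new): [yak bee]
  7. access yak: HIT. Cache (old->new): [yak bee]
  8. access yak: HIT. Cache (old->new): [yak bee]
  9. access hen: MISS, evict yak. Cache (old->new): [bee hen]
  10. access yak: MISS, evict bee. Cache (old->new): [hen yak]
Total: 5 hits, 5 misses, 3 evictions

Answer: hen yak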